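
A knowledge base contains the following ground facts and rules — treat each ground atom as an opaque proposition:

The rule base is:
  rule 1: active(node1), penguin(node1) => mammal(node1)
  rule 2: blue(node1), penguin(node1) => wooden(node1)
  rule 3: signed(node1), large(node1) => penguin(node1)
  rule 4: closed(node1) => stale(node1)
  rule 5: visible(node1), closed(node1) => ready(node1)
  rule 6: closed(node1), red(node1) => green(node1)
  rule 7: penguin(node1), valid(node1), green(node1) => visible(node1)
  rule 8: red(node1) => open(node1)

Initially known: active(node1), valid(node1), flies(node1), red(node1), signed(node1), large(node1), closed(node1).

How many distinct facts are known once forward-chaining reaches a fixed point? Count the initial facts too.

[1] rule 3 [signed(node1), large(node1) => penguin(node1)]; rule 4 [closed(node1) => stale(node1)]; rule 6 [closed(node1), red(node1) => green(node1)]; rule 8 [red(node1) => open(node1)]. ⇒ new: penguin(node1), stale(node1), green(node1), open(node1).
[2] rule 1 [active(node1), penguin(node1) => mammal(node1)]; rule 7 [penguin(node1), valid(node1), green(node1) => visible(node1)]. ⇒ new: mammal(node1), visible(node1).
[3] rule 5 [visible(node1), closed(node1) => ready(node1)]. ⇒ new: ready(node1).
Closure: {active(node1), closed(node1), flies(node1), green(node1), large(node1), mammal(node1), open(node1), penguin(node1), ready(node1), red(node1), signed(node1), stale(node1), valid(node1), visible(node1)} — 14 facts.

14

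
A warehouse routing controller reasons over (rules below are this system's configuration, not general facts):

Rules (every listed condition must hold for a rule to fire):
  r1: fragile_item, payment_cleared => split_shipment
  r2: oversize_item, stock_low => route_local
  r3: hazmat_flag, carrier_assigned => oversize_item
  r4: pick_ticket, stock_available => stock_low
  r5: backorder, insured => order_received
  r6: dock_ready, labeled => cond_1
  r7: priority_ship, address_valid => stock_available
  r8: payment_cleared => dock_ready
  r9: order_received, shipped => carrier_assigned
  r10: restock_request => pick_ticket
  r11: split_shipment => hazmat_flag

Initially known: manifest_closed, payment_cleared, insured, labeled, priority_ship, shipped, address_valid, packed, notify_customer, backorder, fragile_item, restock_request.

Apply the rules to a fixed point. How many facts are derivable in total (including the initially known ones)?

23

Round 1: r1 [fragile_item, payment_cleared => split_shipment]; r5 [backorder, insured => order_received]; r7 [priority_ship, address_valid => stock_available]; r8 [payment_cleared => dock_ready]; r10 [restock_request => pick_ticket]. New: split_shipment, order_received, stock_available, dock_ready, pick_ticket.
Round 2: r4 [pick_ticket, stock_available => stock_low]; r6 [dock_ready, labeled => cond_1]; r9 [order_received, shipped => carrier_assigned]; r11 [split_shipment => hazmat_flag]. New: stock_low, cond_1, carrier_assigned, hazmat_flag.
Round 3: r3 [hazmat_flag, carrier_assigned => oversize_item]. New: oversize_item.
Round 4: r2 [oversize_item, stock_low => route_local]. New: route_local.
Closure: {address_valid, backorder, carrier_assigned, cond_1, dock_ready, fragile_item, hazmat_flag, insured, labeled, manifest_closed, notify_customer, order_received, oversize_item, packed, payment_cleared, pick_ticket, priority_ship, restock_request, route_local, shipped, split_shipment, stock_available, stock_low} — 23 facts.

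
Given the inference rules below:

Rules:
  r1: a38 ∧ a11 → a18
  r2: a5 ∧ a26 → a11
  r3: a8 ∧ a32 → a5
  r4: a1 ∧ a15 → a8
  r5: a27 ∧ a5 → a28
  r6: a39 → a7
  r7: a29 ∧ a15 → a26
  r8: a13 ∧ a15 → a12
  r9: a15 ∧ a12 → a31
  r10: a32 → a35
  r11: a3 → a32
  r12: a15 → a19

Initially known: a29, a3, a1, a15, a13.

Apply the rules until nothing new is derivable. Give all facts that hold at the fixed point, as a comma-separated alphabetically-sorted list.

a1, a11, a12, a13, a15, a19, a26, a29, a3, a31, a32, a35, a5, a8

Round 1: r4 [a1 ∧ a15 → a8]; r7 [a29 ∧ a15 → a26]; r8 [a13 ∧ a15 → a12]; r11 [a3 → a32]; r12 [a15 → a19]. New: a8, a26, a12, a32, a19.
Round 2: r3 [a8 ∧ a32 → a5]; r9 [a15 ∧ a12 → a31]; r10 [a32 → a35]. New: a5, a31, a35.
Round 3: r2 [a5 ∧ a26 → a11]. New: a11.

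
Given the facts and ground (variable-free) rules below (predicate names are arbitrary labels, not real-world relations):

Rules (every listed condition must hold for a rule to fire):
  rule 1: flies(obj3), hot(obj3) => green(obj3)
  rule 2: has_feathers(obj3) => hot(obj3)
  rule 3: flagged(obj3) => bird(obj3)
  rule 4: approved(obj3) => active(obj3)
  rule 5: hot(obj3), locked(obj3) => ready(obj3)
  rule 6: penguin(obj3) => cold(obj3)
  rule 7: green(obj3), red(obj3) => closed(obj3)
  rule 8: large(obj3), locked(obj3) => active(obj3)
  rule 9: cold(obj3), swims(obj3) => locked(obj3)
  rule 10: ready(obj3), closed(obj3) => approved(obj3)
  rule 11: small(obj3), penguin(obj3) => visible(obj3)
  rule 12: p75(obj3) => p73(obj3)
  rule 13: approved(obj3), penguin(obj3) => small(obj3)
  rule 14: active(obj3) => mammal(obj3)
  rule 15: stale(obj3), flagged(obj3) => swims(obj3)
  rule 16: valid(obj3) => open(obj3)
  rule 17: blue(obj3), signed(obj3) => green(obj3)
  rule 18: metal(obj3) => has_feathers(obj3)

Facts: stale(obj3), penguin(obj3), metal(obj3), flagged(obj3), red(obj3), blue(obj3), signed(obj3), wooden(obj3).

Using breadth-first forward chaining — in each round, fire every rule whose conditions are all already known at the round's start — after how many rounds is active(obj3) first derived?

Round 1 fires rule 3, rule 6, rule 15, rule 17, rule 18, giving bird(obj3), cold(obj3), swims(obj3), green(obj3), has_feathers(obj3).
Round 2 fires rule 2, rule 7, rule 9, giving hot(obj3), closed(obj3), locked(obj3).
Round 3 fires rule 5, giving ready(obj3).
Round 4 fires rule 10, giving approved(obj3).
Round 5 fires rule 4, rule 13, giving active(obj3), small(obj3).
active(obj3) first appears in round 5.

5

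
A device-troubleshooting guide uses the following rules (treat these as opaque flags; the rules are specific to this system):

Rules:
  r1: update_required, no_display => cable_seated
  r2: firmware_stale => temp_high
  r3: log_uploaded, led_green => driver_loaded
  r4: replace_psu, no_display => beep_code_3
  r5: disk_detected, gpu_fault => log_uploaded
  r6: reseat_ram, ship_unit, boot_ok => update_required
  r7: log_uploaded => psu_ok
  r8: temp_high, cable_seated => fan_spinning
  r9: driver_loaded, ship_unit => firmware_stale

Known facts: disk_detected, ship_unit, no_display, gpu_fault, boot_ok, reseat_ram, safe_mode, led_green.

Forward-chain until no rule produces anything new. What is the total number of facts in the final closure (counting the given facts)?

16

Round 1 — r5, r6, derive log_uploaded, update_required.
Round 2 — r1, r3, r7, derive cable_seated, driver_loaded, psu_ok.
Round 3 — r9, derive firmware_stale.
Round 4 — r2, derive temp_high.
Round 5 — r8, derive fan_spinning.
Closure: {boot_ok, cable_seated, disk_detected, driver_loaded, fan_spinning, firmware_stale, gpu_fault, led_green, log_uploaded, no_display, psu_ok, reseat_ram, safe_mode, ship_unit, temp_high, update_required} — 16 facts.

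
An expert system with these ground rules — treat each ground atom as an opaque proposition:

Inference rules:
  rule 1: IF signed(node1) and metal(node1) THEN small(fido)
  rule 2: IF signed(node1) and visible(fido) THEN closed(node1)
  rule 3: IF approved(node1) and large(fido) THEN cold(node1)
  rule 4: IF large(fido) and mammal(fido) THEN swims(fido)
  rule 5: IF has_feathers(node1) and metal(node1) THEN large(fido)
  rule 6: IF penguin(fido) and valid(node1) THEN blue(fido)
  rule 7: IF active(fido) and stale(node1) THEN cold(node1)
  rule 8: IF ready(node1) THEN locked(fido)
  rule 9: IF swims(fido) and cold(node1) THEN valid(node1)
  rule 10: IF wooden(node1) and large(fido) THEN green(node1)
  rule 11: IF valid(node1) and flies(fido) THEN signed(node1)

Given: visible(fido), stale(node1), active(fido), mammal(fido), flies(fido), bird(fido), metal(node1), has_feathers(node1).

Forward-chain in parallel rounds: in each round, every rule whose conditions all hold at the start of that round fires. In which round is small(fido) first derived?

5

Round 1 — rule 5, rule 7, derive large(fido), cold(node1).
Round 2 — rule 4, derive swims(fido).
Round 3 — rule 9, derive valid(node1).
Round 4 — rule 11, derive signed(node1).
Round 5 — rule 1, rule 2, derive small(fido), closed(node1).
small(fido) first appears in round 5.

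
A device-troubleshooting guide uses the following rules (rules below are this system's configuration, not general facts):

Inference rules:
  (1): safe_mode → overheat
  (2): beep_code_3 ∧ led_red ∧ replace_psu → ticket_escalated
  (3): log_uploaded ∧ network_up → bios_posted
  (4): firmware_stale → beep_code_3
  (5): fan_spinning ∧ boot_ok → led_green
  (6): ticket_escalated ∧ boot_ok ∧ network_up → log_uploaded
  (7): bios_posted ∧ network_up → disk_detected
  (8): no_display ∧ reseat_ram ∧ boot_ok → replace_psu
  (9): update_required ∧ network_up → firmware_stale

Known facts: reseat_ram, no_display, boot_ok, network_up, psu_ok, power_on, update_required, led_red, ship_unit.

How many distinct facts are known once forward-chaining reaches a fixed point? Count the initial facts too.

16

Round 1 fires (8), (9), giving replace_psu, firmware_stale.
Round 2 fires (4), giving beep_code_3.
Round 3 fires (2), giving ticket_escalated.
Round 4 fires (6), giving log_uploaded.
Round 5 fires (3), giving bios_posted.
Round 6 fires (7), giving disk_detected.
Closure: {beep_code_3, bios_posted, boot_ok, disk_detected, firmware_stale, led_red, log_uploaded, network_up, no_display, power_on, psu_ok, replace_psu, reseat_ram, ship_unit, ticket_escalated, update_required} — 16 facts.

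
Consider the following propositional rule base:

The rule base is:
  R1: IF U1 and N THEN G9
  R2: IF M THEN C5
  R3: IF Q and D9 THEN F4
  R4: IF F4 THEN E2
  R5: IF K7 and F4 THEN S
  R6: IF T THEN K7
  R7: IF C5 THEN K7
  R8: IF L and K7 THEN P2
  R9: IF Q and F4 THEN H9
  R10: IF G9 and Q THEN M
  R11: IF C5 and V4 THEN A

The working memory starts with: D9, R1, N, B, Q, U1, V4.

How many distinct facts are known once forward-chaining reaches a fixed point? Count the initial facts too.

[1] R1 [IF U1 and N THEN G9]; R3 [IF Q and D9 THEN F4]. ⇒ new: G9, F4.
[2] R4 [IF F4 THEN E2]; R9 [IF Q and F4 THEN H9]; R10 [IF G9 and Q THEN M]. ⇒ new: E2, H9, M.
[3] R2 [IF M THEN C5]. ⇒ new: C5.
[4] R7 [IF C5 THEN K7]; R11 [IF C5 and V4 THEN A]. ⇒ new: K7, A.
[5] R5 [IF K7 and F4 THEN S]. ⇒ new: S.
Closure: {A, B, C5, D9, E2, F4, G9, H9, K7, M, N, Q, R1, S, U1, V4} — 16 facts.

16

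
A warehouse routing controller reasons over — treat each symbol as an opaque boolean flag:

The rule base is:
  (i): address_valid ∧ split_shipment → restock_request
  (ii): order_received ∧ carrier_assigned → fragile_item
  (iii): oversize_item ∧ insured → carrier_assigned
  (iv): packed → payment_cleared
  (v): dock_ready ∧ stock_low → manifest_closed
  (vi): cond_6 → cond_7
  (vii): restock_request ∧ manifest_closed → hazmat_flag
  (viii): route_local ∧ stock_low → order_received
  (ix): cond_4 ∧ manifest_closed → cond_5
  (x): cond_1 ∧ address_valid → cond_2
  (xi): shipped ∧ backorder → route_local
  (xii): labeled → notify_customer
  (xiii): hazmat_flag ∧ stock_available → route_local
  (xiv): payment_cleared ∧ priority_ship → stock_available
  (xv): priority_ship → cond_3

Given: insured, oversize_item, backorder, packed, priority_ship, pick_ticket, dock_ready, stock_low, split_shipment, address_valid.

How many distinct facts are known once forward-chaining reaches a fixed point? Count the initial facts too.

20

Round 1 — (i), (iii), (iv), (v), (xv), derive restock_request, carrier_assigned, payment_cleared, manifest_closed, cond_3.
Round 2 — (vii), (xiv), derive hazmat_flag, stock_available.
Round 3 — (xiii), derive route_local.
Round 4 — (viii), derive order_received.
Round 5 — (ii), derive fragile_item.
Closure: {address_valid, backorder, carrier_assigned, cond_3, dock_ready, fragile_item, hazmat_flag, insured, manifest_closed, order_received, oversize_item, packed, payment_cleared, pick_ticket, priority_ship, restock_request, route_local, split_shipment, stock_available, stock_low} — 20 facts.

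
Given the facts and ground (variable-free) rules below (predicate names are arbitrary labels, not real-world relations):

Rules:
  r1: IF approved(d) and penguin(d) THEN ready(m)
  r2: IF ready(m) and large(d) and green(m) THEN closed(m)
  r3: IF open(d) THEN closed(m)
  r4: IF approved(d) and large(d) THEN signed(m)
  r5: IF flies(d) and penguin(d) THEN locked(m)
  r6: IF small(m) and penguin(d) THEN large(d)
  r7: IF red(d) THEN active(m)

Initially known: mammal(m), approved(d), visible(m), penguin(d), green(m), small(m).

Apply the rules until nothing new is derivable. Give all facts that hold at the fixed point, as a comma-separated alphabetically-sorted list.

Round 1: r1 [IF approved(d) and penguin(d) THEN ready(m)]; r6 [IF small(m) and penguin(d) THEN large(d)]. New: ready(m), large(d).
Round 2: r2 [IF ready(m) and large(d) and green(m) THEN closed(m)]; r4 [IF approved(d) and large(d) THEN signed(m)]. New: closed(m), signed(m).

approved(d), closed(m), green(m), large(d), mammal(m), penguin(d), ready(m), signed(m), small(m), visible(m)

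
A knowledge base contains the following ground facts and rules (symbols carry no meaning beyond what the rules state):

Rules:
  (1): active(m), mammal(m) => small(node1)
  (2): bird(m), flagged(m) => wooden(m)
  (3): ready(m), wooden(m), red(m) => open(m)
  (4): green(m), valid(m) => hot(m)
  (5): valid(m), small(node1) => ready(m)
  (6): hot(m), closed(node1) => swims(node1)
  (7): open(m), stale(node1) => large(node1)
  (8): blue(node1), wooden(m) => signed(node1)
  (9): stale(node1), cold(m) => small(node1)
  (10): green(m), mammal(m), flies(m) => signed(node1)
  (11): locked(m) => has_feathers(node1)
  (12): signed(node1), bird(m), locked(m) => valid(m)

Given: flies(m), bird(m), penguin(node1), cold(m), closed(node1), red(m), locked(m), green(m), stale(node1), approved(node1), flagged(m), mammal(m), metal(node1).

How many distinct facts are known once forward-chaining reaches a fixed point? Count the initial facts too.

23

Round 1 fires (2), (9), (10), (11), giving wooden(m), small(node1), signed(node1), has_feathers(node1).
Round 2 fires (12), giving valid(m).
Round 3 fires (4), (5), giving hot(m), ready(m).
Round 4 fires (3), (6), giving open(m), swims(node1).
Round 5 fires (7), giving large(node1).
Closure: {approved(node1), bird(m), closed(node1), cold(m), flagged(m), flies(m), green(m), has_feathers(node1), hot(m), large(node1), locked(m), mammal(m), metal(node1), open(m), penguin(node1), ready(m), red(m), signed(node1), small(node1), stale(node1), swims(node1), valid(m), wooden(m)} — 23 facts.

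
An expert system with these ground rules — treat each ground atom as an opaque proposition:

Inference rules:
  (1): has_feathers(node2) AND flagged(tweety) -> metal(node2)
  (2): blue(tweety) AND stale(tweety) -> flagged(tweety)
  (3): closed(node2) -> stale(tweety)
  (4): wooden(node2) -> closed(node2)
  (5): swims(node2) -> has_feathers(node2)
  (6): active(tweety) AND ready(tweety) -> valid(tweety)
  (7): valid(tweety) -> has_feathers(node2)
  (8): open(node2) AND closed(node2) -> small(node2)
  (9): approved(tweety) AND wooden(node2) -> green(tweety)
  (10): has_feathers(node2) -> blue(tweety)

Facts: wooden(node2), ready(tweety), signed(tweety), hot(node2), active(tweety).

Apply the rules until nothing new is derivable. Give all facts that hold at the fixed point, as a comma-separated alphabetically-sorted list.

active(tweety), blue(tweety), closed(node2), flagged(tweety), has_feathers(node2), hot(node2), metal(node2), ready(tweety), signed(tweety), stale(tweety), valid(tweety), wooden(node2)

Round 1 fires (4), (6), giving closed(node2), valid(tweety).
Round 2 fires (3), (7), giving stale(tweety), has_feathers(node2).
Round 3 fires (10), giving blue(tweety).
Round 4 fires (2), giving flagged(tweety).
Round 5 fires (1), giving metal(node2).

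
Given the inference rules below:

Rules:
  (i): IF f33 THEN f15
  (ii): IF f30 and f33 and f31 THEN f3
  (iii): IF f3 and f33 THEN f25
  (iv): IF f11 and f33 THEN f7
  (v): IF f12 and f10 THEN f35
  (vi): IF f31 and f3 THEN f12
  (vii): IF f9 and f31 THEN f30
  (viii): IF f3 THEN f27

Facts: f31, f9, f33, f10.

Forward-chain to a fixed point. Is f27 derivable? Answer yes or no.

Round 1: (i) [IF f33 THEN f15]; (vii) [IF f9 and f31 THEN f30]. Adds f15, f30.
Round 2: (ii) [IF f30 and f33 and f31 THEN f3]. Adds f3.
Round 3: (iii) [IF f3 and f33 THEN f25]; (vi) [IF f31 and f3 THEN f12]; (viii) [IF f3 THEN f27]. Adds f25, f12, f27.
Round 4: (v) [IF f12 and f10 THEN f35]. Adds f35.
f27 appears in round 3, so it is derivable.

yes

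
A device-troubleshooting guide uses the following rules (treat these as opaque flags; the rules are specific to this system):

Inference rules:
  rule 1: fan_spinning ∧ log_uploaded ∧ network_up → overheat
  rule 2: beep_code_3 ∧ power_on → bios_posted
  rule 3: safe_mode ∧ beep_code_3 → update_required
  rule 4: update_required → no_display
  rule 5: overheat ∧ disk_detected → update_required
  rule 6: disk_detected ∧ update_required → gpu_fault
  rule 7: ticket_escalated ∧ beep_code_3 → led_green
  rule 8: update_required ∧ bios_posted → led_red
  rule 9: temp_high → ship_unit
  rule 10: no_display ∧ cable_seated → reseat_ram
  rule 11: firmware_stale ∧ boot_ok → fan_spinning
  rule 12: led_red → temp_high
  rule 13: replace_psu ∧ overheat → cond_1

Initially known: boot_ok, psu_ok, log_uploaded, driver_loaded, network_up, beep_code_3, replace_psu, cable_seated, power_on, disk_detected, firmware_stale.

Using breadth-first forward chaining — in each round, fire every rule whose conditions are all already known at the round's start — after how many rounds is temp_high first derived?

5

Round 1 — rule 2, rule 11, derive bios_posted, fan_spinning.
Round 2 — rule 1, derive overheat.
Round 3 — rule 5, rule 13, derive update_required, cond_1.
Round 4 — rule 4, rule 6, rule 8, derive no_display, gpu_fault, led_red.
Round 5 — rule 10, rule 12, derive reseat_ram, temp_high.
temp_high first appears in round 5.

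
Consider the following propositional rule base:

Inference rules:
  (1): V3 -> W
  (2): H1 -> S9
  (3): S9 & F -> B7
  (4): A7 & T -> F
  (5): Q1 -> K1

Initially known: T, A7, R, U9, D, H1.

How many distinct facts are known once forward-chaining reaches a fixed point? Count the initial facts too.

Round 1 — (2), (4), derive S9, F.
Round 2 — (3), derive B7.
Closure: {A7, B7, D, F, H1, R, S9, T, U9} — 9 facts.

9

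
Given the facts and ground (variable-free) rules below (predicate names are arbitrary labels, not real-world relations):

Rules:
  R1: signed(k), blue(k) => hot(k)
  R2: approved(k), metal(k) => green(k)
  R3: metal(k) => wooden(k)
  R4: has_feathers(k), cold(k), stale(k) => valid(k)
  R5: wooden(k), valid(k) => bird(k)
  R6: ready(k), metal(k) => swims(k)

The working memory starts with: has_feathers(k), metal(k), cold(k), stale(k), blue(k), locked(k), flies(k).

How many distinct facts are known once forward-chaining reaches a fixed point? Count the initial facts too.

Round 1 — R3, R4, derive wooden(k), valid(k).
Round 2 — R5, derive bird(k).
Closure: {bird(k), blue(k), cold(k), flies(k), has_feathers(k), locked(k), metal(k), stale(k), valid(k), wooden(k)} — 10 facts.

10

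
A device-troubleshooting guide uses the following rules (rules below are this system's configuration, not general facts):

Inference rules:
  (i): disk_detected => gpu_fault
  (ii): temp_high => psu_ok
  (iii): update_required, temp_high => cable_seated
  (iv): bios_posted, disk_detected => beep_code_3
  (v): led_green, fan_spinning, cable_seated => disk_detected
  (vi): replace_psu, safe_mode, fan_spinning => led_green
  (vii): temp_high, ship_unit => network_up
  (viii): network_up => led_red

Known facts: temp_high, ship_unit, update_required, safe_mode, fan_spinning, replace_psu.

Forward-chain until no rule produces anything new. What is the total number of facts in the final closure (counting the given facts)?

Round 1 — (ii), (iii), (vi), (vii), derive psu_ok, cable_seated, led_green, network_up.
Round 2 — (v), (viii), derive disk_detected, led_red.
Round 3 — (i), derive gpu_fault.
Closure: {cable_seated, disk_detected, fan_spinning, gpu_fault, led_green, led_red, network_up, psu_ok, replace_psu, safe_mode, ship_unit, temp_high, update_required} — 13 facts.

13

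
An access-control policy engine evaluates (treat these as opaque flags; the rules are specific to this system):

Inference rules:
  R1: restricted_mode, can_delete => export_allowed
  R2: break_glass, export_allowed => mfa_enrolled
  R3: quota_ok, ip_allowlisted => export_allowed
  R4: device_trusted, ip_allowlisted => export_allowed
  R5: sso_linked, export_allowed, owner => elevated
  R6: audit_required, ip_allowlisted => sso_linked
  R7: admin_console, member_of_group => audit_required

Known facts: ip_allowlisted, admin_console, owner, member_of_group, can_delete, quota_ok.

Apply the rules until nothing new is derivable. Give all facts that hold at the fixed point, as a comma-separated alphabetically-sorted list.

Round 1: R3 [quota_ok, ip_allowlisted => export_allowed]; R7 [admin_console, member_of_group => audit_required]. New: export_allowed, audit_required.
Round 2: R6 [audit_required, ip_allowlisted => sso_linked]. New: sso_linked.
Round 3: R5 [sso_linked, export_allowed, owner => elevated]. New: elevated.

admin_console, audit_required, can_delete, elevated, export_allowed, ip_allowlisted, member_of_group, owner, quota_ok, sso_linked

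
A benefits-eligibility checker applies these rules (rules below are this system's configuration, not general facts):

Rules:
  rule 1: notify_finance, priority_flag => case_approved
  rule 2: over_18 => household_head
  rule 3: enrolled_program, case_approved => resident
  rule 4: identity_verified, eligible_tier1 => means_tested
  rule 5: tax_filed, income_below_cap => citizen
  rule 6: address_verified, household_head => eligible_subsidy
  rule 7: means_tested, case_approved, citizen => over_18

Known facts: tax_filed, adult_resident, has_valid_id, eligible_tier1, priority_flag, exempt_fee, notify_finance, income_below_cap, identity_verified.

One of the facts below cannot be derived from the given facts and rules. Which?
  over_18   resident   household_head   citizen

Round 1: rule 1 [notify_finance, priority_flag => case_approved]; rule 4 [identity_verified, eligible_tier1 => means_tested]; rule 5 [tax_filed, income_below_cap => citizen]. Adds case_approved, means_tested, citizen.
Round 2: rule 7 [means_tested, case_approved, citizen => over_18]. Adds over_18.
Round 3: rule 2 [over_18 => household_head]. Adds household_head.
Derived: over_18 (round 2), household_head (round 3), citizen (round 1). resident never appears in any round.

resident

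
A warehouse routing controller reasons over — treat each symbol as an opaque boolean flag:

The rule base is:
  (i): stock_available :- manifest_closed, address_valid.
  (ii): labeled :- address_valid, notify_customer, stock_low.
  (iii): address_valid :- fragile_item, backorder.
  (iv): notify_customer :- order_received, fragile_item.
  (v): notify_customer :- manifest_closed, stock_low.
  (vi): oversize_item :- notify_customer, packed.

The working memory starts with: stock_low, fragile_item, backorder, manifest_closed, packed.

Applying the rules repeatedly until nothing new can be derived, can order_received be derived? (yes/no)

Round 1 fires (iii), (v), giving address_valid, notify_customer.
Round 2 fires (i), (ii), (vi), giving stock_available, labeled, oversize_item.
Fixed point reached. No rule has order_received as a consequent, and it is not given.

no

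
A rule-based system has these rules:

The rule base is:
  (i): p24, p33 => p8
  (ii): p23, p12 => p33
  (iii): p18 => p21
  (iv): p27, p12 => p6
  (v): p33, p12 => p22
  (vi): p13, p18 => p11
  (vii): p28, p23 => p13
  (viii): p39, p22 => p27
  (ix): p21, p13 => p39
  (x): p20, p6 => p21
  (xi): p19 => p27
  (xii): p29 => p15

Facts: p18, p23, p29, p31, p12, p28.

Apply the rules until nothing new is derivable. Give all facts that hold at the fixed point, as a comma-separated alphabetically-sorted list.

p11, p12, p13, p15, p18, p21, p22, p23, p27, p28, p29, p31, p33, p39, p6

Round 1 — (ii), (iii), (vii), (xii), derive p33, p21, p13, p15.
Round 2 — (v), (vi), (ix), derive p22, p11, p39.
Round 3 — (viii), derive p27.
Round 4 — (iv), derive p6.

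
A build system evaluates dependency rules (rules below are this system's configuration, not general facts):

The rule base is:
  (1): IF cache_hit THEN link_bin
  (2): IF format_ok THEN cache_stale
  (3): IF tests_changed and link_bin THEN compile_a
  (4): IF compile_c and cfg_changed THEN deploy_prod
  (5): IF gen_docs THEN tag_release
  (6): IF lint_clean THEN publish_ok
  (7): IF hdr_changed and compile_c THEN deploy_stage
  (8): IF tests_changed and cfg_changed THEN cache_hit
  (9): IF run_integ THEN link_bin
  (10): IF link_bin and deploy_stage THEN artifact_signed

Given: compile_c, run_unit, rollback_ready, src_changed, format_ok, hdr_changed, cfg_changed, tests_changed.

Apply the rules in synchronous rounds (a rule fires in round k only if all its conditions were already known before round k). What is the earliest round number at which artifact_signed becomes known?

Round 1 fires (2), (4), (7), (8), giving cache_stale, deploy_prod, deploy_stage, cache_hit.
Round 2 fires (1), giving link_bin.
Round 3 fires (3), (10), giving compile_a, artifact_signed.
artifact_signed first appears in round 3.

3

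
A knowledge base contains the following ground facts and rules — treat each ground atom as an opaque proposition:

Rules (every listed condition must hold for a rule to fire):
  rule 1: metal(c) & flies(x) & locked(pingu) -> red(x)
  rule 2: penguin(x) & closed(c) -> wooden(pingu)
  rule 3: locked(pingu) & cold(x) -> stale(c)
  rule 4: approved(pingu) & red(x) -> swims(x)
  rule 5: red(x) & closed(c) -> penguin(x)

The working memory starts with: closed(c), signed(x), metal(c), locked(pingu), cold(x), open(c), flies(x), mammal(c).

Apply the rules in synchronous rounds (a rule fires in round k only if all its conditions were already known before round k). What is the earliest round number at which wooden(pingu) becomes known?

Round 1 — rule 1, rule 3, derive red(x), stale(c).
Round 2 — rule 5, derive penguin(x).
Round 3 — rule 2, derive wooden(pingu).
wooden(pingu) first appears in round 3.

3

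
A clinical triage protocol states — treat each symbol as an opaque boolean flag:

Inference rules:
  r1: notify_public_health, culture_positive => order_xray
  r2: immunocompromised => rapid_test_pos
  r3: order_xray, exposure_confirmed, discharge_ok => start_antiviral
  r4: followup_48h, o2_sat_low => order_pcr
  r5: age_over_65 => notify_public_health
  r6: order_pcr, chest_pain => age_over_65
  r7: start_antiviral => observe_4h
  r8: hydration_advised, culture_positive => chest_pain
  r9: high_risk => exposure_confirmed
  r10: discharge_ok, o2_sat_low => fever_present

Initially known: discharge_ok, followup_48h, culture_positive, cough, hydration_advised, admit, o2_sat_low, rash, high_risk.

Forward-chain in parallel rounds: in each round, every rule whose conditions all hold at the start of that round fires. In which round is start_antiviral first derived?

5

Round 1 — r4, r8, r9, r10, derive order_pcr, chest_pain, exposure_confirmed, fever_present.
Round 2 — r6, derive age_over_65.
Round 3 — r5, derive notify_public_health.
Round 4 — r1, derive order_xray.
Round 5 — r3, derive start_antiviral.
start_antiviral first appears in round 5.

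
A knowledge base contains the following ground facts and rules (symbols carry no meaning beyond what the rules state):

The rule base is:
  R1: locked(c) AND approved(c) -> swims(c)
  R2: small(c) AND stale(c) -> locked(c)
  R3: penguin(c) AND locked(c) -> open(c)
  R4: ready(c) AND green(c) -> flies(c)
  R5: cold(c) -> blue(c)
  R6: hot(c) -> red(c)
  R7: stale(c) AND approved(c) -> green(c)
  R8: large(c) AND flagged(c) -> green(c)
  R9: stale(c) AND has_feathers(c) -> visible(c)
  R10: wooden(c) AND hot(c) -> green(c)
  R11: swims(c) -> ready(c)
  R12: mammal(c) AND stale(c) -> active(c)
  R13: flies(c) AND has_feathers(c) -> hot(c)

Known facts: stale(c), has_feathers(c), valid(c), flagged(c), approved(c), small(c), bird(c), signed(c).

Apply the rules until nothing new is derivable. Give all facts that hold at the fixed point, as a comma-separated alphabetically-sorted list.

[1] R2 [small(c) AND stale(c) -> locked(c)]; R7 [stale(c) AND approved(c) -> green(c)]; R9 [stale(c) AND has_feathers(c) -> visible(c)]. ⇒ new: locked(c), green(c), visible(c).
[2] R1 [locked(c) AND approved(c) -> swims(c)]. ⇒ new: swims(c).
[3] R11 [swims(c) -> ready(c)]. ⇒ new: ready(c).
[4] R4 [ready(c) AND green(c) -> flies(c)]. ⇒ new: flies(c).
[5] R13 [flies(c) AND has_feathers(c) -> hot(c)]. ⇒ new: hot(c).
[6] R6 [hot(c) -> red(c)]. ⇒ new: red(c).

approved(c), bird(c), flagged(c), flies(c), green(c), has_feathers(c), hot(c), locked(c), ready(c), red(c), signed(c), small(c), stale(c), swims(c), valid(c), visible(c)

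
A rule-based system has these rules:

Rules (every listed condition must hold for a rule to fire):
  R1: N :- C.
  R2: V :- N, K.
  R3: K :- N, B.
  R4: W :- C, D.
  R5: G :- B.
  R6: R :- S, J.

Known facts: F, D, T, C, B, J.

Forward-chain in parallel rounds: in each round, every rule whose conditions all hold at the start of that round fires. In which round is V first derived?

[1] R1 [N :- C.]; R4 [W :- C, D.]; R5 [G :- B.]. ⇒ new: N, W, G.
[2] R3 [K :- N, B.]. ⇒ new: K.
[3] R2 [V :- N, K.]. ⇒ new: V.
V first appears in round 3.

3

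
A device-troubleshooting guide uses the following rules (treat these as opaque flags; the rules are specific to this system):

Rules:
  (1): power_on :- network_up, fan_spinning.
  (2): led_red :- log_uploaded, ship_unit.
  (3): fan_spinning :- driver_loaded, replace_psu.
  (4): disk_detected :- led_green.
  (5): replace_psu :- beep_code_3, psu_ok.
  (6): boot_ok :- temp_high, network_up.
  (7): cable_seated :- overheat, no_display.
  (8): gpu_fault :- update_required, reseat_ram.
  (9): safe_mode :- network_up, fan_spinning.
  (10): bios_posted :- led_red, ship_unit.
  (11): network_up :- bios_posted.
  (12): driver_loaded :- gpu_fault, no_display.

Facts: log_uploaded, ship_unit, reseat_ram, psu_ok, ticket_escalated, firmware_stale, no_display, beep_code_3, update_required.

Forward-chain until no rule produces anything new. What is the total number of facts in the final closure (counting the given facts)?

Round 1 — (2), (5), (8), derive led_red, replace_psu, gpu_fault.
Round 2 — (10), (12), derive bios_posted, driver_loaded.
Round 3 — (3), (11), derive fan_spinning, network_up.
Round 4 — (1), (9), derive power_on, safe_mode.
Closure: {beep_code_3, bios_posted, driver_loaded, fan_spinning, firmware_stale, gpu_fault, led_red, log_uploaded, network_up, no_display, power_on, psu_ok, replace_psu, reseat_ram, safe_mode, ship_unit, ticket_escalated, update_required} — 18 facts.

18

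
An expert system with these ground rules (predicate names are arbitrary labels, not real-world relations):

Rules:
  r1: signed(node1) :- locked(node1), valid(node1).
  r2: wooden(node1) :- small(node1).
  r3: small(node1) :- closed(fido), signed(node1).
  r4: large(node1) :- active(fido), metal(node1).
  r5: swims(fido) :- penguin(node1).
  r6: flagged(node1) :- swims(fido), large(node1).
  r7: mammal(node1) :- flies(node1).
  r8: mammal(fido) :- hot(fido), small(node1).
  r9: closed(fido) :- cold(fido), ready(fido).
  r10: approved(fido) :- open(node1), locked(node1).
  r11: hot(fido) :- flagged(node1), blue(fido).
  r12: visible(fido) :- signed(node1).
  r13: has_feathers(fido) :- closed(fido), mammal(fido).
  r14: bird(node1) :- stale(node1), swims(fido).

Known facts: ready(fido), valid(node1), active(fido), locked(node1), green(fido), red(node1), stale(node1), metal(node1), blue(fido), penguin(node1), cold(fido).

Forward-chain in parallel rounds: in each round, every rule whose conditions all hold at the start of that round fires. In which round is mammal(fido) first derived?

Round 1: r1 [signed(node1) :- locked(node1), valid(node1).]; r4 [large(node1) :- active(fido), metal(node1).]; r5 [swims(fido) :- penguin(node1).]; r9 [closed(fido) :- cold(fido), ready(fido).]. Adds signed(node1), large(node1), swims(fido), closed(fido).
Round 2: r3 [small(node1) :- closed(fido), signed(node1).]; r6 [flagged(node1) :- swims(fido), large(node1).]; r12 [visible(fido) :- signed(node1).]; r14 [bird(node1) :- stale(node1), swims(fido).]. Adds small(node1), flagged(node1), visible(fido), bird(node1).
Round 3: r2 [wooden(node1) :- small(node1).]; r11 [hot(fido) :- flagged(node1), blue(fido).]. Adds wooden(node1), hot(fido).
Round 4: r8 [mammal(fido) :- hot(fido), small(node1).]. Adds mammal(fido).
mammal(fido) first appears in round 4.

4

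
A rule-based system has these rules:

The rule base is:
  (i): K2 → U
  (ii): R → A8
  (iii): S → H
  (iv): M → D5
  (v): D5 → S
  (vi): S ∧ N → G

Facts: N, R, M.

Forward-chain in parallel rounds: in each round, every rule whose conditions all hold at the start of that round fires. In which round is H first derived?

[1] (ii) [R → A8]; (iv) [M → D5]. ⇒ new: A8, D5.
[2] (v) [D5 → S]. ⇒ new: S.
[3] (iii) [S → H]; (vi) [S ∧ N → G]. ⇒ new: H, G.
H first appears in round 3.

3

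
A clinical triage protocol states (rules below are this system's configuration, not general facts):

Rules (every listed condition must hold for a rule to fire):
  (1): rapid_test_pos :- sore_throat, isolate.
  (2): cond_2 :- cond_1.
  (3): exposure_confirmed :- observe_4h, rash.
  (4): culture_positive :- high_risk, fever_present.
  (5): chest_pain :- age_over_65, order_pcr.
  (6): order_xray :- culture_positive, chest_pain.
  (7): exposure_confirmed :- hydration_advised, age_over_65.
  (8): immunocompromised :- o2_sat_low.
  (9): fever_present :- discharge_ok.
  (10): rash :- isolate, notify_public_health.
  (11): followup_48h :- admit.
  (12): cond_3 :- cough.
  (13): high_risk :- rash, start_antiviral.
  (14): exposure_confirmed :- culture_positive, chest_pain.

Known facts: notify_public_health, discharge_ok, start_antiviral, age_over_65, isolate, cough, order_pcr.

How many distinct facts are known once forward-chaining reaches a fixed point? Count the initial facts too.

Round 1 fires (5), (9), (10), (12), giving chest_pain, fever_present, rash, cond_3.
Round 2 fires (13), giving high_risk.
Round 3 fires (4), giving culture_positive.
Round 4 fires (6), (14), giving order_xray, exposure_confirmed.
Closure: {age_over_65, chest_pain, cond_3, cough, culture_positive, discharge_ok, exposure_confirmed, fever_present, high_risk, isolate, notify_public_health, order_pcr, order_xray, rash, start_antiviral} — 15 facts.

15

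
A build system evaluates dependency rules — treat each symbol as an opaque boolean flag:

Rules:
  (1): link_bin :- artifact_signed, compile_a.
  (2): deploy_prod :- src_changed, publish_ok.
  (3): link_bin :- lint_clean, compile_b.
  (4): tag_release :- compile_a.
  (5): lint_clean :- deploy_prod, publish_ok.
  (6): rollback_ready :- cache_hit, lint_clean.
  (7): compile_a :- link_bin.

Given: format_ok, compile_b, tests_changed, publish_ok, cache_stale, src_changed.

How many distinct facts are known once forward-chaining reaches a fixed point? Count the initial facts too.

Round 1: (2) [deploy_prod :- src_changed, publish_ok.]. New: deploy_prod.
Round 2: (5) [lint_clean :- deploy_prod, publish_ok.]. New: lint_clean.
Round 3: (3) [link_bin :- lint_clean, compile_b.]. New: link_bin.
Round 4: (7) [compile_a :- link_bin.]. New: compile_a.
Round 5: (4) [tag_release :- compile_a.]. New: tag_release.
Closure: {cache_stale, compile_a, compile_b, deploy_prod, format_ok, link_bin, lint_clean, publish_ok, src_changed, tag_release, tests_changed} — 11 facts.

11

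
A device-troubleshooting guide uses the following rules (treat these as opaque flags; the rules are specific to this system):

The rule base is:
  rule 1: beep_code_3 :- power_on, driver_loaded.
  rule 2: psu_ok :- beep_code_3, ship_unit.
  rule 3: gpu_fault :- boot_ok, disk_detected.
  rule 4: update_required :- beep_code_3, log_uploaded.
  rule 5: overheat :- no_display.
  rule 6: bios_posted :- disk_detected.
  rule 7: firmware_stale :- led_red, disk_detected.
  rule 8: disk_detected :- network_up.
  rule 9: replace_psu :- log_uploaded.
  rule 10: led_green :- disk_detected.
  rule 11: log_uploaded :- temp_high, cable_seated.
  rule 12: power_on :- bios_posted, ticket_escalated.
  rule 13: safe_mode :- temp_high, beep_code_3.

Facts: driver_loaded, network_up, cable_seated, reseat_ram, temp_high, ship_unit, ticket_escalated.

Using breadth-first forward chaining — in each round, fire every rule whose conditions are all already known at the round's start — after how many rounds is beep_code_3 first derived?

Round 1 — rule 8, rule 11, derive disk_detected, log_uploaded.
Round 2 — rule 6, rule 9, rule 10, derive bios_posted, replace_psu, led_green.
Round 3 — rule 12, derive power_on.
Round 4 — rule 1, derive beep_code_3.
beep_code_3 first appears in round 4.

4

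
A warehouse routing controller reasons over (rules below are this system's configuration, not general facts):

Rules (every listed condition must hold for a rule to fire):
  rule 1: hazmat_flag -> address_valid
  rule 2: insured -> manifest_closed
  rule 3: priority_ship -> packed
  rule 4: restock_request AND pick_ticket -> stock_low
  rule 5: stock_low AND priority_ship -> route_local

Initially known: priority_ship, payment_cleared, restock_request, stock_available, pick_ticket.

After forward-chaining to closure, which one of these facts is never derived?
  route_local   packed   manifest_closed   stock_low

manifest_closed

[1] rule 3 [priority_ship -> packed]; rule 4 [restock_request AND pick_ticket -> stock_low]. ⇒ new: packed, stock_low.
[2] rule 5 [stock_low AND priority_ship -> route_local]. ⇒ new: route_local.
Derived: stock_low (round 1), route_local (round 2), packed (round 1). manifest_closed never appears in any round.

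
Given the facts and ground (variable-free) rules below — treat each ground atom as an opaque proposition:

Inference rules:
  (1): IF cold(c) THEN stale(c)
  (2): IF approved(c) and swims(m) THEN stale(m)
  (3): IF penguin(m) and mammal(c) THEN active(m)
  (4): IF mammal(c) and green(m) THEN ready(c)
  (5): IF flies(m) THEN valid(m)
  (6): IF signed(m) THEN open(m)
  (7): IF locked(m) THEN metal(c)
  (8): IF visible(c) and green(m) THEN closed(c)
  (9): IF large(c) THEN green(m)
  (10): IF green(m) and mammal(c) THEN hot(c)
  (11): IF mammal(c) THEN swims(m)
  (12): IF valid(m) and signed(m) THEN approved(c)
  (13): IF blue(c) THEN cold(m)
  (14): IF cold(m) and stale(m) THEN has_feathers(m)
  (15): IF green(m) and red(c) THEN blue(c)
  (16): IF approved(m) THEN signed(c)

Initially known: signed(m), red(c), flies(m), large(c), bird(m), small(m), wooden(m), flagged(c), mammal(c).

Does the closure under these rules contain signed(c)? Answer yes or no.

no

Round 1: (5) [IF flies(m) THEN valid(m)]; (6) [IF signed(m) THEN open(m)]; (9) [IF large(c) THEN green(m)]; (11) [IF mammal(c) THEN swims(m)]. Adds valid(m), open(m), green(m), swims(m).
Round 2: (4) [IF mammal(c) and green(m) THEN ready(c)]; (10) [IF green(m) and mammal(c) THEN hot(c)]; (12) [IF valid(m) and signed(m) THEN approved(c)]; (15) [IF green(m) and red(c) THEN blue(c)]. Adds ready(c), hot(c), approved(c), blue(c).
Round 3: (2) [IF approved(c) and swims(m) THEN stale(m)]; (13) [IF blue(c) THEN cold(m)]. Adds stale(m), cold(m).
Round 4: (14) [IF cold(m) and stale(m) THEN has_feathers(m)]. Adds has_feathers(m).
Fixed point reached. signed(c) is concluded only by (16); (16) needs approved(m) (never derived).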